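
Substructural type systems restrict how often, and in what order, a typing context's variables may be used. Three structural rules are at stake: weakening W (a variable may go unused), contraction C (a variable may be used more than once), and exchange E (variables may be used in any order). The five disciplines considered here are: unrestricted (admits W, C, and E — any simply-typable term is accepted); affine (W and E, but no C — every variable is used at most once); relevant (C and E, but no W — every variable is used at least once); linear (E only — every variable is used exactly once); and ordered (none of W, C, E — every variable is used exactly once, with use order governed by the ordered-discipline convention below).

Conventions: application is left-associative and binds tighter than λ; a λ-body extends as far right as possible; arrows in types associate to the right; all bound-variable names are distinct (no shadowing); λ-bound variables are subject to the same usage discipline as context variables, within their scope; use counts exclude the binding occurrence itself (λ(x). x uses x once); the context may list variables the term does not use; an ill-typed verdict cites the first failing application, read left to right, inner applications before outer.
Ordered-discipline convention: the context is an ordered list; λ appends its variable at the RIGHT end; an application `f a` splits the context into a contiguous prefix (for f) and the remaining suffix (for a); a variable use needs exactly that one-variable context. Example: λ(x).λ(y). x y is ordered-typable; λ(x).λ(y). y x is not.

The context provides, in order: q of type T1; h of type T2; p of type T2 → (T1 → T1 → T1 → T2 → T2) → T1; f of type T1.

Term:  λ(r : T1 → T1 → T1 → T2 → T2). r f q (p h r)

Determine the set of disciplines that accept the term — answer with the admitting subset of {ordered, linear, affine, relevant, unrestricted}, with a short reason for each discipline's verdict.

admitting disciplines: relevant, unrestricted
use counts: q ×1, h ×1, p ×1, f ×1, r (λ-bound) ×2
use order (left to right): r, f, q, p, h, r
typing: the term checks, with type (T1 → T1 → T1 → T2 → T2) → T2 → T2
ordered: ✗, r ×2 used more than once (contraction)
linear: ✗, r ×2 used more than once (contraction)
affine: ✗, r ×2 used more than once (contraction)
relevant: ✓, every one of q, h, p, f, r appears
unrestricted: ✓, simply typable at (T1 → T1 → T1 → T2 → T2) → T2 → T2; W, C, E all held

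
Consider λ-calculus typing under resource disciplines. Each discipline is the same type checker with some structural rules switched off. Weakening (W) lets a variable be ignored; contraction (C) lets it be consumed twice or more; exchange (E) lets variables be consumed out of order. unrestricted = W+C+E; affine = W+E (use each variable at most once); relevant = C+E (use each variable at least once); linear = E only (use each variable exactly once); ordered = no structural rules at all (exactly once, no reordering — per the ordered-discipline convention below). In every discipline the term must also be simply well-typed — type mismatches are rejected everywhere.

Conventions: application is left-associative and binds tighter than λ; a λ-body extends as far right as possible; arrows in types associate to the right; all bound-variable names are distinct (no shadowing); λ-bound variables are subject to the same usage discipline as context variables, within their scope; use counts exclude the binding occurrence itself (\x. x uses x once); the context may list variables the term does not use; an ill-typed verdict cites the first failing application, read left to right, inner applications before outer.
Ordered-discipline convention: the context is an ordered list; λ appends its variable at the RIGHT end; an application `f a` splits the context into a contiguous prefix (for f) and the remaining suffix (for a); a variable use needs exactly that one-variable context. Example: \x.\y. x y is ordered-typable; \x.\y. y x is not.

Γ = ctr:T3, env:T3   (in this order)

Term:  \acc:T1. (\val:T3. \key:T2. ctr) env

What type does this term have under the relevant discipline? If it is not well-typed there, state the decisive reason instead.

not well-typed under relevant — acc, val, key left unused
use counts: ctr=1, env=1, acc (λ-bound)=0, val (λ-bound)=0, key (λ-bound)=0
use order (left to right): ctr, env
typing: the term checks, with type T1 -> T2 -> T3
per-discipline verdicts: ordered ✗ · linear ✗ · affine ✓ · relevant ✗ · unrestricted ✓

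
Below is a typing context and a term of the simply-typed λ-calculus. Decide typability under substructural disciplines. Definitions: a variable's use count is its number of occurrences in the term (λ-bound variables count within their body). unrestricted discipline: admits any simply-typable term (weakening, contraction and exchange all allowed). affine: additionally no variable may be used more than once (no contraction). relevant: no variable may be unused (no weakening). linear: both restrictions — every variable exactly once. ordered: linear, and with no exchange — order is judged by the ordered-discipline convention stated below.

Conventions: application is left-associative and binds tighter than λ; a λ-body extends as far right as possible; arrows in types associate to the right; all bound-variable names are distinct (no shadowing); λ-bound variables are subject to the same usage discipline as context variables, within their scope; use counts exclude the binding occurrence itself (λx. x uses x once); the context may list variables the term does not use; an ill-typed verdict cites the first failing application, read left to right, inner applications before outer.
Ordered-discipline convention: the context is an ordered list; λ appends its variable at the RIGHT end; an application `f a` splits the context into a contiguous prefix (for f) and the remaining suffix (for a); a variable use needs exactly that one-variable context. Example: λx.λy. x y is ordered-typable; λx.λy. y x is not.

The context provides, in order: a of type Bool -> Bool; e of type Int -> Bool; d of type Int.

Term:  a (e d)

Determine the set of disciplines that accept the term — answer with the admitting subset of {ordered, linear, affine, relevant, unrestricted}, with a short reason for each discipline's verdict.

accepted by: ordered, linear, affine, relevant, unrestricted
variable uses: a=1, e=1, d=1
order of uses: a, e, d
typing: well-typed — term : Bool
ordered ✓ (a, e, d: once each, no exchange needed)
linear ✓ (exactly-once usage across a, e, d)
affine ✓ (none of a, e, d used more than once)
relevant ✓ (at least one use each (a, e, d))
unrestricted ✓ (well-typed at Bool; no restrictions here)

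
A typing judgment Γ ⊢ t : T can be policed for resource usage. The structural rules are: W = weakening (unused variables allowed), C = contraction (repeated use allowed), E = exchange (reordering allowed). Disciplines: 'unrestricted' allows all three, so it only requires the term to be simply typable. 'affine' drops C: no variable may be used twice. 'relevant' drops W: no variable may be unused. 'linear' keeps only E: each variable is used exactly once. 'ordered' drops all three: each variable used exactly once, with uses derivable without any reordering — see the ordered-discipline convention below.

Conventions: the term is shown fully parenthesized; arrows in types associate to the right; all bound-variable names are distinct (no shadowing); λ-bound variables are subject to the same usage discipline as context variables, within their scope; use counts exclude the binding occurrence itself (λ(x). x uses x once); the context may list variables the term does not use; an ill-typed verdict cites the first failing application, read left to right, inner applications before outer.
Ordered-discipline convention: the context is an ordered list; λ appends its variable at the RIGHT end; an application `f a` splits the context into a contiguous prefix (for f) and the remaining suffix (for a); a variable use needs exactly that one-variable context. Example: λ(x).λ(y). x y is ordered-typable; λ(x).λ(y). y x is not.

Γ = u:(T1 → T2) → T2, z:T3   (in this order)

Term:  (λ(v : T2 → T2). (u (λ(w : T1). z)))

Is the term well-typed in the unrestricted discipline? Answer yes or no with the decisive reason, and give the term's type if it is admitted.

no — a type mismatch blocks all five
counts: u=1; z=1; v (λ-bound)=0; w (λ-bound)=0
left-to-right use order: u, z
typing: ill-typed: a function awaiting T1 → T2 gets T1 → T3
across the five disciplines: ordered ✗ · linear ✗ · affine ✗ · relevant ✗ · unrestricted ✗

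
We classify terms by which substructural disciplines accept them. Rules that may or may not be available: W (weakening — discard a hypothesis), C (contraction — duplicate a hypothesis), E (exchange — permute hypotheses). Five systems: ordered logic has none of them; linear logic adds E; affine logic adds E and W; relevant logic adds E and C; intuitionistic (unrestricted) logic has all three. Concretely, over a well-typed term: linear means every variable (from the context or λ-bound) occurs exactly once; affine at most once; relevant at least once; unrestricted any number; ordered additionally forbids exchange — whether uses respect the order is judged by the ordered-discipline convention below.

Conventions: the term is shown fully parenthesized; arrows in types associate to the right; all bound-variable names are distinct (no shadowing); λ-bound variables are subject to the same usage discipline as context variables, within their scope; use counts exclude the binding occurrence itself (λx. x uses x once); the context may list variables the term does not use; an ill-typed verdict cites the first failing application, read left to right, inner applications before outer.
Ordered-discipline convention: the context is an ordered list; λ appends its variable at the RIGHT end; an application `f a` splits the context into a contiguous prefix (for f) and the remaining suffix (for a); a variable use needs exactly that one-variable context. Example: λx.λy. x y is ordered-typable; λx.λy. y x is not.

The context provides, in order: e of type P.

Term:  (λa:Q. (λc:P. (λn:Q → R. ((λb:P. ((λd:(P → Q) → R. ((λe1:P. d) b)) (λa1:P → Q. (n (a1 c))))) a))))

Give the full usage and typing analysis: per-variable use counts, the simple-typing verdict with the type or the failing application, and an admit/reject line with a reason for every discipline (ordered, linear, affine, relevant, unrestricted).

variable uses: e: 0, a (bound): 1, c (bound): 1, n (bound): 1, b (bound): 1, d (bound): 1, e1 (bound): 0, a1 (bound): 1
uses in reading order: d, b, n, a1, c, a
typing: ill-typed: an application expects P but receives Q
ordered: ✗, fails simple typing
linear: ✗, a type mismatch blocks all five
affine: ✗, the type mismatch rejects it
relevant: ✗, not simply typable
unrestricted: ✗, fails simple typing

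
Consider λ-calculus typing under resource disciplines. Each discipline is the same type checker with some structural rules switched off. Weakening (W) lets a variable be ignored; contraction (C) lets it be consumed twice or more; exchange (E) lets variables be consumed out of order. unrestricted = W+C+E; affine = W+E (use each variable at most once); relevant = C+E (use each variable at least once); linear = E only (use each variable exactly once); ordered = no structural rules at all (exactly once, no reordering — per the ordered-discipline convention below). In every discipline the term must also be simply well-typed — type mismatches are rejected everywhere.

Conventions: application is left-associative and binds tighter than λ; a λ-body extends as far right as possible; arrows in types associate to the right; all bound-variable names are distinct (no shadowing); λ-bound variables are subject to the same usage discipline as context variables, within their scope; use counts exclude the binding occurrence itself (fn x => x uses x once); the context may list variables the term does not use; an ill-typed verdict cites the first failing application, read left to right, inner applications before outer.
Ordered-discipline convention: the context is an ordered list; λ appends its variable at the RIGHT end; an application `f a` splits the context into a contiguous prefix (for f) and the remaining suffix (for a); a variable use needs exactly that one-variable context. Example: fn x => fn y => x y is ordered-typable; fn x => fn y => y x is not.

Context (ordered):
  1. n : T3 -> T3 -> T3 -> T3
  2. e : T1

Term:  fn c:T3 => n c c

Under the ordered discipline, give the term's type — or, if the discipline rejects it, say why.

not well-typed under ordered — needs contraction — c ×2; e never used (weakening)
usage: n: 1×, e: 0×, c (bound): 2×
uses in reading order: n, c, c
typing: ✓ — T3 -> T3 -> T3
per-discipline verdicts: ordered ✗ · linear ✗ · affine ✗ · relevant ✗ · unrestricted ✓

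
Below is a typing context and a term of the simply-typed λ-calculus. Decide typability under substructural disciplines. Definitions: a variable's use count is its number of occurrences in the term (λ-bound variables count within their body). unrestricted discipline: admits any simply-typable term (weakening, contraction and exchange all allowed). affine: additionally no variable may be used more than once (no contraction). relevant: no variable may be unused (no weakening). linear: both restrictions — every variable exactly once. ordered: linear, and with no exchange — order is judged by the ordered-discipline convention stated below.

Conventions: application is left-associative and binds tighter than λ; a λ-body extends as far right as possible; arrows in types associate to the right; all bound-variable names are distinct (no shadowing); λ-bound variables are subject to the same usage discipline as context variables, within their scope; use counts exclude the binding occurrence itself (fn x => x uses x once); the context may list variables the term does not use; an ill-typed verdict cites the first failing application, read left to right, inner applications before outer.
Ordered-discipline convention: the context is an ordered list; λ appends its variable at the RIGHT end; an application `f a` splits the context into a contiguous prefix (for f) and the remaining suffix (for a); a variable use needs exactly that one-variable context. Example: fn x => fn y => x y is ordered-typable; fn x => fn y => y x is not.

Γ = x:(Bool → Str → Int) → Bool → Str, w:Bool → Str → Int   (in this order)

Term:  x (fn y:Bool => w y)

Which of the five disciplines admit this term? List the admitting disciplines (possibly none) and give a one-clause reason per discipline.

admitted by: ordered, linear, affine, relevant, unrestricted
usage: x: 1×, w: 1×, y (λ-bound): 1×
uses in reading order: x, w, y
typing: well-typed at Bool → Str
ordered: ✓, x, w, y: once each, no exchange needed
linear: ✓, each of x, w, y used exactly once
affine: ✓, none of x, w, y used more than once
relevant: ✓, x, w, y: all used, weakening unneeded
unrestricted: ✓, typability at Bool → Str is all that's needed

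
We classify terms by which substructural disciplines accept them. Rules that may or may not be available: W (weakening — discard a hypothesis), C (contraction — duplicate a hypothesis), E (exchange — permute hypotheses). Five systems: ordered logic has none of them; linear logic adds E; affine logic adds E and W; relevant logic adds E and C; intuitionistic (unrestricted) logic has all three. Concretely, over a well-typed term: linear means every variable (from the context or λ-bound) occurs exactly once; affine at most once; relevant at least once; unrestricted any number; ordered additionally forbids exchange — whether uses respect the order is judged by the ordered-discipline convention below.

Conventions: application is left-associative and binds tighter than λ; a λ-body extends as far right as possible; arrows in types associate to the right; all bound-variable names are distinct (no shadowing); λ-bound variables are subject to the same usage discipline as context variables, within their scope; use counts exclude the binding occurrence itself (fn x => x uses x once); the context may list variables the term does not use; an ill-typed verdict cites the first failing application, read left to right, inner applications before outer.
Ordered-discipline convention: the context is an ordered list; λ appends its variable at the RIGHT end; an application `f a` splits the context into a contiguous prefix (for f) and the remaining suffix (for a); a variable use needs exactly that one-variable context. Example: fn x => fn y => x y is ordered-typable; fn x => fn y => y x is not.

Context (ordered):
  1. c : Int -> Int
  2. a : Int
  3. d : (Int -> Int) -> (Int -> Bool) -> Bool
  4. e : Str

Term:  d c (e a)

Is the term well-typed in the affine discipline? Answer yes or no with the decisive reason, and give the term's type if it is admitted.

no — the type mismatch rejects it
counts: c=1; a=1; d=1; e=1
left-to-right use order: d, c, e, a
typing: ill-typed: non-arrow in function slot: Str
per-discipline verdicts: ordered ✗ | linear ✗ | affine ✗ | relevant ✗ | unrestricted ✗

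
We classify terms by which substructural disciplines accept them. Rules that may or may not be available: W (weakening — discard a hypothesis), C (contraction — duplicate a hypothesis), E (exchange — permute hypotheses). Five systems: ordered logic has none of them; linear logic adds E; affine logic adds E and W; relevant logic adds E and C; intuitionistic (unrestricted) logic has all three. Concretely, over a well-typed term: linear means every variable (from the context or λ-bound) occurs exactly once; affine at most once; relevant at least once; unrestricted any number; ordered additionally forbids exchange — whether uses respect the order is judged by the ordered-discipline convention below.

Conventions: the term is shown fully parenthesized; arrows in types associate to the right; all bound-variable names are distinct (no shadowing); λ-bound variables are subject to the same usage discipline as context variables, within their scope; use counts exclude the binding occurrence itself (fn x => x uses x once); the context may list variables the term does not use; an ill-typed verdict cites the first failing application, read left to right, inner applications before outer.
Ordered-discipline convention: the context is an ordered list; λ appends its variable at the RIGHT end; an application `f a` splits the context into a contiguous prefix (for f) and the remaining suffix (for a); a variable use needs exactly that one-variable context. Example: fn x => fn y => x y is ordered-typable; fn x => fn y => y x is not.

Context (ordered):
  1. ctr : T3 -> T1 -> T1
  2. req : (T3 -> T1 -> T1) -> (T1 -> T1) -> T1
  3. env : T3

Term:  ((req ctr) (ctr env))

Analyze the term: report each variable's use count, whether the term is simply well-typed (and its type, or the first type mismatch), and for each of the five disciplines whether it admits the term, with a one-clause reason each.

use counts: ctr: 2×, req: 1×, env: 1×
uses in reading order: req, ctr, ctr, env
typing: ✓ — T1
ordered: ✗ — repeated use of ctr ×2
linear: ✗ — repeated use of ctr ×2
affine: ✗ — repeated use of ctr ×2
relevant: ✓ — none of ctr, req, env goes unused
unrestricted: ✓ — typability at T1 is all that's needed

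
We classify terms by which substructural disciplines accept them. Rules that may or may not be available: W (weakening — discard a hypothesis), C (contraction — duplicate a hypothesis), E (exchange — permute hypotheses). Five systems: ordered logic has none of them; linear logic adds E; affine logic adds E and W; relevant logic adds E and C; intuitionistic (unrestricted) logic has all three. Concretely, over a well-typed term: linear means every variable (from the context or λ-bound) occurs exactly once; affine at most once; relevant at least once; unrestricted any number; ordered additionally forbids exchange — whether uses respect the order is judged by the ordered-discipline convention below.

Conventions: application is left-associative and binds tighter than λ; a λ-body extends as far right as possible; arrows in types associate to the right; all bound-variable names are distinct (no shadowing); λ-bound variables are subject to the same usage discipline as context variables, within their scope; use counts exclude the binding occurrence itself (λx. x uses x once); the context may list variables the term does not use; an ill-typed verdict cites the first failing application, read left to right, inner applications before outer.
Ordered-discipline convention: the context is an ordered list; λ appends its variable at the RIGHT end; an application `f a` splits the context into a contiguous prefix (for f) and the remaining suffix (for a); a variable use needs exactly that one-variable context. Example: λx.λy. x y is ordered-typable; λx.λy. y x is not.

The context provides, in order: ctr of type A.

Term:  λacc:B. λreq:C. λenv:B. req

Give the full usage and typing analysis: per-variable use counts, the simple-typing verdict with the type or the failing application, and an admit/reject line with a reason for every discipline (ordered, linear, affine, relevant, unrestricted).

variable uses: ctr: 0; acc (λ-bound): 0; req (λ-bound): 1; env (λ-bound): 0
order of uses: req
typing: well-typed at B -> C -> B -> C
ordered ✗ (ctr, acc, env never used (weakening))
linear ✗ (ctr, acc, env never used (weakening))
affine ✓ (at most one use each (ctr, acc, req, env))
relevant ✗ (ctr, acc, env never used (weakening))
unrestricted ✓ (simply typable at B -> C -> B -> C; W, C, E all held)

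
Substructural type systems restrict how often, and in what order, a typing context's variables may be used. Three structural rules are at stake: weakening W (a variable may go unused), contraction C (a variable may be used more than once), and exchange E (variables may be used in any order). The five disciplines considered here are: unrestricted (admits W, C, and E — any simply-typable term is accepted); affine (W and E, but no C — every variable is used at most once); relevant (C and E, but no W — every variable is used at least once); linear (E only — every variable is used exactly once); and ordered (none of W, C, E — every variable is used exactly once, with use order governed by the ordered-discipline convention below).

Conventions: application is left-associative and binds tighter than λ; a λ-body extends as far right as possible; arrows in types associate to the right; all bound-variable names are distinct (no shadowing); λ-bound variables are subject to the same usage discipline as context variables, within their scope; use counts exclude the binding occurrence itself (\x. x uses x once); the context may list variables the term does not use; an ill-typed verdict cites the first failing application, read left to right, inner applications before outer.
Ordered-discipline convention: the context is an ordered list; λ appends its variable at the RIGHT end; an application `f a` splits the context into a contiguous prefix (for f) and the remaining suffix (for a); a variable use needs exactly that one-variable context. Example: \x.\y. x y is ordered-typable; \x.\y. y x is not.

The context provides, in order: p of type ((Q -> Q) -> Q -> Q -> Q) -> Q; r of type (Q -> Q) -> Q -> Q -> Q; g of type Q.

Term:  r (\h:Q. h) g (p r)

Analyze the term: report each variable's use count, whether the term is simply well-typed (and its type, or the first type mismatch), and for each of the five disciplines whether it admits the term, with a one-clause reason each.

counts: p: 1×; r: 2×; g: 1×; h (λ-bound): 1×
left-to-right use order: r, h, g, p, r
typing: the term checks, with type Q
ordered: ✗, repeated use of r ×2
linear: ✗, repeated use of r ×2
affine: ✗, repeated use of r ×2
relevant: ✓, every one of p, r, g, h appears
unrestricted: ✓, type-checks (Q) and nothing is barred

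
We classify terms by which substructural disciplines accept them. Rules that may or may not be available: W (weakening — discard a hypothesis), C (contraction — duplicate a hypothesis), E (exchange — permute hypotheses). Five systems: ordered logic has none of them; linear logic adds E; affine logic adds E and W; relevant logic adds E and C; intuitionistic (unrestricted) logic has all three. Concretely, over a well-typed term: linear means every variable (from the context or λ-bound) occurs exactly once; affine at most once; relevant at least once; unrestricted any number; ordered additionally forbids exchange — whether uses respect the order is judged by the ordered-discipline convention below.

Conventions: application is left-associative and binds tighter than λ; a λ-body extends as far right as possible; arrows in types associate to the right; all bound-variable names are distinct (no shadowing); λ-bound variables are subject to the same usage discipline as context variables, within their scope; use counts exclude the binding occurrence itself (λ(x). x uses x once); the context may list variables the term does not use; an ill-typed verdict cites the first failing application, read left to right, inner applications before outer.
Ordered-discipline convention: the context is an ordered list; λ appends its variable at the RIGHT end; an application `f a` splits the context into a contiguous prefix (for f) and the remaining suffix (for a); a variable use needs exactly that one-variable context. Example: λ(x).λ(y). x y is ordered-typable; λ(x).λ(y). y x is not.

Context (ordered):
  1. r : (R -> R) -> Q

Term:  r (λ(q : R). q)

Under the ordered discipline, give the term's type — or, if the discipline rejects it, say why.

term : Q
use counts: r: 1×, q [bound]: 1×
left-to-right use order: r, q
typing: well-typed at Q
across the five disciplines: ordered ✓, linear ✓, affine ✓, relevant ✓, unrestricted ✓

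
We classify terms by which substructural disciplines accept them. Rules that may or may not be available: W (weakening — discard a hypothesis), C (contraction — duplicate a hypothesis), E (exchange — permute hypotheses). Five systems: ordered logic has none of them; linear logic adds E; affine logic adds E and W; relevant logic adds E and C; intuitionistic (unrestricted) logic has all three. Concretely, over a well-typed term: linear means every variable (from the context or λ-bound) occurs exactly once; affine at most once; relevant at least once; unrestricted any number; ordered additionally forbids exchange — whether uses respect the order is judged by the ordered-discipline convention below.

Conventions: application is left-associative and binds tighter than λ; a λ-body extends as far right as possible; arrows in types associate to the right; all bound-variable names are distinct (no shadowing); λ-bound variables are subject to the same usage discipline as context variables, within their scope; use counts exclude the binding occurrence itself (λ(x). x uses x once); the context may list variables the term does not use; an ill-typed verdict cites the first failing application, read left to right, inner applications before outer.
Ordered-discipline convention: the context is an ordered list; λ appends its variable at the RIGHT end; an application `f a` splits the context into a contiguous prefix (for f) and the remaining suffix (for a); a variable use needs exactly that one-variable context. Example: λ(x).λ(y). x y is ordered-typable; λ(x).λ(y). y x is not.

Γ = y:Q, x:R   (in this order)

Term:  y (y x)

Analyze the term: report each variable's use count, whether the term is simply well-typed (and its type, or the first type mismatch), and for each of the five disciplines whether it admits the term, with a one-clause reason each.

usage: y=2; x=1
left-to-right use order: y, y, x
typing: ill-typed: applying a non-function (Q)
ordered: ✗, a type mismatch blocks all five
linear: ✗, the type mismatch rejects it
affine: ✗, not simply typable
relevant: ✗, fails simple typing
unrestricted: ✗, a type mismatch blocks all five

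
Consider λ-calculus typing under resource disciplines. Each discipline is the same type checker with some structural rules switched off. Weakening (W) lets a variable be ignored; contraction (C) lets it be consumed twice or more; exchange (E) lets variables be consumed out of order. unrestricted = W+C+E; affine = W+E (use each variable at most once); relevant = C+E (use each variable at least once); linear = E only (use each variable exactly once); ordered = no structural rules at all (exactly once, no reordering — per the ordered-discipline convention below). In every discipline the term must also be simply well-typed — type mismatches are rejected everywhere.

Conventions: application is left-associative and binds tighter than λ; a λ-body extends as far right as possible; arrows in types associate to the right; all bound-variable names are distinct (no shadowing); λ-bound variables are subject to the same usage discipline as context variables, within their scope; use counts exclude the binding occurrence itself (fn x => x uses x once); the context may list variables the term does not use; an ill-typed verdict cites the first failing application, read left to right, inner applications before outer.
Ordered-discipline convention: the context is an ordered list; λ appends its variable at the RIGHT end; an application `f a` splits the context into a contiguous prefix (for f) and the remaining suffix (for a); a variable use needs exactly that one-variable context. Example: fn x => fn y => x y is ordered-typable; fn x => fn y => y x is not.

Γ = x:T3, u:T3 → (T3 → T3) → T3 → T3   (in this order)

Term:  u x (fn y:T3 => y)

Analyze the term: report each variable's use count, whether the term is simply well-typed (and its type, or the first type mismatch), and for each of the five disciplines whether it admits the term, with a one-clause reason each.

counts: x: 1, u: 1, y (bound): 1
uses in reading order: u, x, y
typing: well-typed — term : T3 → T3
ordered: ✗, no contiguous prefix/suffix split fits u, x, y
linear: ✓, each of x, u, y used exactly once
affine: ✓, x, u, y: no repeats, contraction unneeded
relevant: ✓, at least one use each (x, u, y)
unrestricted: ✓, typability at T3 → T3 is all that's needed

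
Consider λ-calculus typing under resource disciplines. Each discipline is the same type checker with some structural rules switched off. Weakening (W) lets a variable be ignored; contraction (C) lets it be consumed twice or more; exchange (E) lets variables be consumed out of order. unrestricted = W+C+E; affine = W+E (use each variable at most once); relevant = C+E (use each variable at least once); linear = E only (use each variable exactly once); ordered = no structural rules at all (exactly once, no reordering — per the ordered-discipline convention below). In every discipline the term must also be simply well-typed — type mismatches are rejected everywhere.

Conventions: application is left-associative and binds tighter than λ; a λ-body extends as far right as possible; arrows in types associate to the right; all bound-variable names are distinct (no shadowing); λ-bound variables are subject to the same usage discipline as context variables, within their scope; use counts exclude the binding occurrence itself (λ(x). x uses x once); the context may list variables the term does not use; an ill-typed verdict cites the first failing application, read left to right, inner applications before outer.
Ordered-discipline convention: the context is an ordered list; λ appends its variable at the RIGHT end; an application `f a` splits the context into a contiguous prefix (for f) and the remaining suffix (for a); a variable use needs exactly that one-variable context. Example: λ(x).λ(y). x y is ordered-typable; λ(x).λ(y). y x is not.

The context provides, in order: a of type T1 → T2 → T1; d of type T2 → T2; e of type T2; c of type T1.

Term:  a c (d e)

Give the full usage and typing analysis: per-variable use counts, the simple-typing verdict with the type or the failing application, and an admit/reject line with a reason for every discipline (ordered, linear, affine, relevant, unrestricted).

use counts: a: 1×, d: 1×, e: 1×, c: 1×
use order (left to right): a, c, d, e
typing: ✓ — T1
ordered: ✗, needs exchange: uses follow a, c, d, e
linear: ✓, each of a, d, e, c used exactly once
affine: ✓, a, d, e, c: no repeats, contraction unneeded
relevant: ✓, a, d, e, c: all used, weakening unneeded
unrestricted: ✓, well-typed at T1; no restrictions here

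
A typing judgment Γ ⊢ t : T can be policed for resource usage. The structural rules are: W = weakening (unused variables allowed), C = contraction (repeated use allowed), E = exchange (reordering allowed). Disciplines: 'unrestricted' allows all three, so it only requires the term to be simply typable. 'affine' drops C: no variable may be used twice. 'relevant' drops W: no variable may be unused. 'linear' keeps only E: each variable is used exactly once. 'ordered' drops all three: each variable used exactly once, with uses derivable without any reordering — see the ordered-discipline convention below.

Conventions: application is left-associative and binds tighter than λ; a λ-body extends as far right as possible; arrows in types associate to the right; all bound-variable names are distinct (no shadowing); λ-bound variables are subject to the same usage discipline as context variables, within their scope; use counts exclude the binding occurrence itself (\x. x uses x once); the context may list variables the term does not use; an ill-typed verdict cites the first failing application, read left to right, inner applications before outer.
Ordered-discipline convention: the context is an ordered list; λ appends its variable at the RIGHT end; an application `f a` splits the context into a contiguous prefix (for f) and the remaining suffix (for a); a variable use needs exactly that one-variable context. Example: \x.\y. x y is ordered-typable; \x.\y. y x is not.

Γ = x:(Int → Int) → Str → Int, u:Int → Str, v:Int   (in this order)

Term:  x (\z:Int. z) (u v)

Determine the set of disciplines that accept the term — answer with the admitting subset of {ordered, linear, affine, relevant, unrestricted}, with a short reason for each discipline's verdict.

admitted by: ordered, linear, affine, relevant, unrestricted
variable uses: x ×1, u ×1, v ×1, z (λ-bound) ×1
uses in reading order: x, z, u, v
typing: the term checks, with type Int
ordered: ✓ — x, u, v, z once each; derivable with no W/C/E
linear: ✓ — each of x, u, v, z used exactly once
affine: ✓ — at most one use each (x, u, v, z)
relevant: ✓ — every one of x, u, v, z appears
unrestricted: ✓ — type-checks (Int) and nothing is barred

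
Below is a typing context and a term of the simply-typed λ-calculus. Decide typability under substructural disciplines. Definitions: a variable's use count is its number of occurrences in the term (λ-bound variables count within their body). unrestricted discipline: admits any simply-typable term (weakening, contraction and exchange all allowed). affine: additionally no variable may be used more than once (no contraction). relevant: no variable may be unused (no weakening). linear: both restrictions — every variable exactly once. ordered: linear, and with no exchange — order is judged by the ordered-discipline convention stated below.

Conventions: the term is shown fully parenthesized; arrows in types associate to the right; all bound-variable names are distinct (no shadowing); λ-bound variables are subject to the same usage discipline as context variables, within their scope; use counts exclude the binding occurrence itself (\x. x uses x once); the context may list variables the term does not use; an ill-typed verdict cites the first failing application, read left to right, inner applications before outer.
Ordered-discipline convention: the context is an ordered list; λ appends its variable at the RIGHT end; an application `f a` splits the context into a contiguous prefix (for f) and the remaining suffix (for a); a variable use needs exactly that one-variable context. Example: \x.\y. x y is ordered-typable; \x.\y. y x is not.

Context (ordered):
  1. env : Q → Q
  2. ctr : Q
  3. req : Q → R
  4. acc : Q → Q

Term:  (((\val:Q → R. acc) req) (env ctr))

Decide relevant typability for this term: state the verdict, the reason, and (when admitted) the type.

no — val never used (weakening)
usage: env: 1; ctr: 1; req: 1; acc: 1; val (bound): 0
order of uses: acc, req, env, ctr
typing: well-typed at Q
summary: ordered ✗, linear ✗, affine ✓, relevant ✗, unrestricted ✓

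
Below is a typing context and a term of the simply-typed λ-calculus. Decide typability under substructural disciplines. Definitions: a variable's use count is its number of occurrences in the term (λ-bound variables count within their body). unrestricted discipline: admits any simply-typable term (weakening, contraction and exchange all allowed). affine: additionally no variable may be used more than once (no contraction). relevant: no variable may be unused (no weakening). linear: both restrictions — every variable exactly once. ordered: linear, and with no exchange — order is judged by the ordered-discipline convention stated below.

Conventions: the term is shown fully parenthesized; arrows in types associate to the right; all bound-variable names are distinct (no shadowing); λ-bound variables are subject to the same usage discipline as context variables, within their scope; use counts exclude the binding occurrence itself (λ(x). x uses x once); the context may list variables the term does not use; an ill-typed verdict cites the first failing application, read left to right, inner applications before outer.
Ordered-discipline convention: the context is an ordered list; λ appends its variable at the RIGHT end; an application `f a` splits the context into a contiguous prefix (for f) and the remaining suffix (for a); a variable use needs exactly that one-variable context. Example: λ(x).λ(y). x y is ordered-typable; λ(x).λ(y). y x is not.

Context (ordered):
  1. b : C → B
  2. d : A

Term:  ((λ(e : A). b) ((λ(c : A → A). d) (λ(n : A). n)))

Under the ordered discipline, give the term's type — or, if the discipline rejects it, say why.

not well-typed under ordered — e, c never used (weakening)
variable uses: b: 1×; d: 1×; e [bound]: 0×; c [bound]: 0×; n [bound]: 1×
order of uses: b, d, n
typing: well-typed at C → B
all disciplines: ordered ✗; linear ✗; affine ✓; relevant ✗; unrestricted ✓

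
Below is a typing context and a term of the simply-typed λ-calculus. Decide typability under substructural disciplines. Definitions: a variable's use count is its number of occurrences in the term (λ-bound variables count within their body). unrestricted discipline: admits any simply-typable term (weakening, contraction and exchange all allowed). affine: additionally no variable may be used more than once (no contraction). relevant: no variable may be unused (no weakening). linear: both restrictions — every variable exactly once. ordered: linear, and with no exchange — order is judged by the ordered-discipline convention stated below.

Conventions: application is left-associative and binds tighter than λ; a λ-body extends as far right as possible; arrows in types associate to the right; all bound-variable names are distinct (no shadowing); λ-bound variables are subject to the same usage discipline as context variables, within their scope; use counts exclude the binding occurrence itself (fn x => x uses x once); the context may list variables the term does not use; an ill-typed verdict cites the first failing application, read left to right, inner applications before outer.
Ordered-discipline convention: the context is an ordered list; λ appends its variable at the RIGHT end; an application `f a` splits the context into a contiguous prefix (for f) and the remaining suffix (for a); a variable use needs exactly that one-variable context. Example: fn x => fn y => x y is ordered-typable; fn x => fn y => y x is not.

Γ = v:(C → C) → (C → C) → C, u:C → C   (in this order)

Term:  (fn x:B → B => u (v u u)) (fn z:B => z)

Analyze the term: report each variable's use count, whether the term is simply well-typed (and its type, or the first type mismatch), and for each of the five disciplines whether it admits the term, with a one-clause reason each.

counts: v: 1×; u: 3×; x [bound]: 0×; z [bound]: 1×
order of uses: u, v, u, u, z
typing: ✓ — C
ordered: ✗, needs contraction — u ×3; needs weakening: x unused
linear: ✗, needs contraction — u ×3; needs weakening: x unused
affine: ✗, needs contraction — u ×3
relevant: ✗, needs weakening: x unused
unrestricted: ✓, well-typed at C; no restrictions here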